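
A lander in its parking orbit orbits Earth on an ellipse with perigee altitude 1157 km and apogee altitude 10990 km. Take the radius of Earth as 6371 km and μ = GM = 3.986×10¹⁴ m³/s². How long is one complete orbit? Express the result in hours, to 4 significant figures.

T ≈ 3.838 hours

r_p = 6371 + 1157 = 7528.0 km = 7.5280×10⁶ m.
r_a = 6371 + 10990 = 17361 km = 1.7361×10⁷ m.
Semi-major axis a = (r_p + r_a)/2 = (7528.0 + 17361)/2 = 12444 km = 1.244×10⁷ m.
By Kepler's third law T = 2π√(a³/μ) = 2π × 2.199×10³ = 1.382×10⁴ s.
= 3.838 hours.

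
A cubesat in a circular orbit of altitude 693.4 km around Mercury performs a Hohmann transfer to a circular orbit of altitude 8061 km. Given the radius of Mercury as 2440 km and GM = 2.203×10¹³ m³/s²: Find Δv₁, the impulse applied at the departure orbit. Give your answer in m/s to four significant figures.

r₁ = 2440 + 693.4 = 3133.4 km = 3.1334×10⁶ m.
r₂ = 2440 + 8061 = 10501 km = 1.0501×10⁷ m.
Transfer ellipse a_t = (r₁ + r₂)/2 = 6.817×10⁶ m.
At r₁: circular v_c1 = √(μ/r₁) = 2652 m/s; transfer-periherm v_p = √[μ(2/r₁ − 1/a_t)] = 3291 m/s.
Δv₁ = v_p − v_c1 = 639.3 m/s.

Δv ≈ 639.3 m/s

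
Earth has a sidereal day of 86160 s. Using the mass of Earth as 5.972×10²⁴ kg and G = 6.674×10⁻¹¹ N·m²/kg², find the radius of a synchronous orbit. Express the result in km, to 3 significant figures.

r_sync ≈ 42200 km

μ = GM = 6.674×10⁻¹¹ × 5.972×10²⁴ = 3.986×10¹⁴ m³/s².
A synchronous orbit has period T, so by Kepler's third law a = (μT²/4π²)^(1/3).
μT²/4π² = 3.986×10¹⁴ × (8.616×10⁴)² / 39.48 = 7.495×10²² m³.
a = 4.216×10⁷ m = 42162 km.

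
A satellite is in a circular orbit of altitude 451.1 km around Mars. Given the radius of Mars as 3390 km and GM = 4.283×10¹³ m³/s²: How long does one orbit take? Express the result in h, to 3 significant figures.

T ≈ 2.01 h

r = 3390 + 451.1 = 3841.1 km = 3.8411×10⁶ m.
Kepler's third law: T = 2π√(r³/μ) = 2π√((3.841×10⁶)³ / 4.283×10¹³).
r³/μ = 1.323×10⁶ s², so T = 2π × 1.150×10³ = 7.228×10³ s.
Converting: 7.228×10³ s ÷ 3600 = 2.008 h.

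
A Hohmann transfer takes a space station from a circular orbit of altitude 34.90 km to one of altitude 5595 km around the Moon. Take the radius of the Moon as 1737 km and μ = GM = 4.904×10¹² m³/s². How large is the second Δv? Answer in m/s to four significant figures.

r₁ = 1737 + 34.90 = 1771.9 km = 1.7719×10⁶ m.
r₂ = 1737 + 5595 = 7332.0 km = 7.3320×10⁶ m.
Transfer ellipse a_t = (r₁ + r₂)/2 = 4.552×10⁶ m.
At r₁: circular v_c1 = √(μ/r₁) = 1664 m/s; transfer-perilune v_p = √[μ(2/r₁ − 1/a_t)] = 2111 m/s.
At r₂: circular v_c2 = √(μ/r₂) = 817.8 m/s; transfer-apolune v_a = √[μ(2/r₂ − 1/a_t)] = 510.3 m/s.
Δv₂ = v_c2 − v_a = 307.6 m/s.

Δv ≈ 307.6 m/s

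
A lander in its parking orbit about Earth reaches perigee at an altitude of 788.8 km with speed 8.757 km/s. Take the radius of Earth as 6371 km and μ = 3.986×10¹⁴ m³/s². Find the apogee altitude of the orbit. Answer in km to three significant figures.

apogee altitude ≈ 9470 km

r_p = 6371 + 788.8 = 7159.8 km = 7.160×10⁶ m.
Specific energy ε = v²/2 − μ/r = -1.733×10⁷ J/kg, so a = −μ/(2ε) = 1.150×10⁷ m.
The apsides satisfy r_p + r_a = 2a, so the apogee radius is 2a − r_p = 1.584×10⁷ m = 15842 km.
Apogee altitude = 15842 − 6371 = 9470.5 km.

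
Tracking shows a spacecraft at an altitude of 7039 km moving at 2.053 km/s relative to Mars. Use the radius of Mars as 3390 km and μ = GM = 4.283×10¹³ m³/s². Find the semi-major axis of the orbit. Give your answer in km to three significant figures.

a ≈ 10700 km

r = 3390 + 7039 = 10429 km = 1.043×10⁷ m.
Specific orbital energy ε = v²/2 − μ/r = (2053)²/2 − 4.283×10¹³/1.043×10⁷ = -1.999×10⁶ J/kg.
Since ε = −μ/(2a), a = −μ/(2ε) = 1.071×10⁷ m = 10711 km.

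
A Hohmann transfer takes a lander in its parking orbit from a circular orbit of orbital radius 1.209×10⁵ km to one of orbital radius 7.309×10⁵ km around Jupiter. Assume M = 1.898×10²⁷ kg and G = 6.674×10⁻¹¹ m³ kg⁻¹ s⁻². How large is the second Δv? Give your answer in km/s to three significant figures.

μ = GM = 6.674×10⁻¹¹ × 1.898×10²⁷ = 1.267×10¹⁷ m³/s².
r₁ = 1.209×10⁵ km = 1.209×10⁸ m.
r₂ = 7.309×10⁵ km = 7.309×10⁸ m.
Transfer ellipse a_t = (r₁ + r₂)/2 = 4.259×10⁸ m.
At r₁: circular v_c1 = √(μ/r₁) = 32370 m/s; transfer-perijove v_p = √[μ(2/r₁ − 1/a_t)] = 42400 m/s.
At r₂: circular v_c2 = √(μ/r₂) = 13160 m/s; transfer-apojove v_a = √[μ(2/r₂ − 1/a_t)] = 7014 m/s.
Δv₂ = v_c2 − v_a = 6151 m/s.
= 6.151 km/s.

Δv ≈ 6.15 km/s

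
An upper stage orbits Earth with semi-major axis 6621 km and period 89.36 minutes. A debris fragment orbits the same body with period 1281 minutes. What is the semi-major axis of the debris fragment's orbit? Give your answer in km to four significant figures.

Kepler's third law: a³ ∝ T², so a₂ = a₁ (T₂/T₁)^(2/3).
T₂/T₁ = 14.34, (T₂/T₁)^(2/3) = 5.901.
a₂ = 6621 × 5.901 = 39070 km.

a₂ ≈ 39070 km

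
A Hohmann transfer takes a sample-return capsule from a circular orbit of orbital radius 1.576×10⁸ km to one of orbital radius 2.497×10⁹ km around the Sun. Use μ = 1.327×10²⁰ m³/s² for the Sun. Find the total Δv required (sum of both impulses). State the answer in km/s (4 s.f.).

Δv_total ≈ 15.56 km/s

r₁ = 1.576×10⁸ km = 1.576×10¹¹ m.
r₂ = 2.497×10⁹ km = 2.497×10¹² m.
Transfer ellipse a_t = (r₁ + r₂)/2 = 1.327×10¹² m.
At r₁: circular v_c1 = √(μ/r₁) = 29020 m/s; transfer-perihelion v_p = √[μ(2/r₁ − 1/a_t)] = 39800 m/s.
Δv₁ = v_p − v_c1 = 10780 m/s.
At r₂: circular v_c2 = √(μ/r₂) = 7290 m/s; transfer-aphelion v_a = √[μ(2/r₂ − 1/a_t)] = 2512 m/s.
Δv₂ = v_c2 − v_a = 4778 m/s.
Total Δv = Δv₁ + Δv₂ = 15560 m/s = 15.56 km/s.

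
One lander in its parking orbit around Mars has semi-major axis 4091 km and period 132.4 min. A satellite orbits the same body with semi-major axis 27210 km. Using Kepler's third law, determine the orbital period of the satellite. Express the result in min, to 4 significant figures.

Kepler's third law: T² ∝ a³, so T₂ = T₁ (a₂/a₁)^(3/2).
a₂/a₁ = 6.651, (a₂/a₁)^(3/2) = 17.15.
T₂ = 132.4 × 17.15 = 2271 min.

T₂ ≈ 2271 min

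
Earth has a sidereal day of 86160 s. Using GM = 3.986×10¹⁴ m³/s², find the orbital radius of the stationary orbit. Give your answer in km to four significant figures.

A synchronous orbit has period T, so by Kepler's third law a = (μT²/4π²)^(1/3).
μT²/4π² = 3.986×10¹⁴ × (8.616×10⁴)² / 39.48 = 7.495×10²² m³.
a = 4.216×10⁷ m = 42163 km.

r_sync ≈ 42160 km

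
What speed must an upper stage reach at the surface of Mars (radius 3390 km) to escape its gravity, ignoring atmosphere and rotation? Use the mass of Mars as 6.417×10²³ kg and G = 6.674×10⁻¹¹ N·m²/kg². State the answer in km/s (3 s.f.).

v_esc ≈ 5.03 km/s

μ = GM = 6.674×10⁻¹¹ × 6.417×10²³ = 4.283×10¹³ m³/s².
r = R = 3.390×10⁶ m.
Escape speed v_esc = √(2μ/r) = √(2 × 4.283×10¹³ / 3.390×10⁶) = √(2.527×10⁷) = 5027 m/s.
= 5.027 km/s.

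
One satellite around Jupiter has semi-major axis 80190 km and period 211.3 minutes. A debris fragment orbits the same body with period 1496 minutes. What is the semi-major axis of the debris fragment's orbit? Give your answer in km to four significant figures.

Kepler's third law: a³ ∝ T², so a₂ = a₁ (T₂/T₁)^(2/3).
T₂/T₁ = 7.080, (T₂/T₁)^(2/3) = 3.687.
a₂ = 80190 × 3.687 = 2.957×10⁵ km.

a₂ ≈ 2.957×10⁵ km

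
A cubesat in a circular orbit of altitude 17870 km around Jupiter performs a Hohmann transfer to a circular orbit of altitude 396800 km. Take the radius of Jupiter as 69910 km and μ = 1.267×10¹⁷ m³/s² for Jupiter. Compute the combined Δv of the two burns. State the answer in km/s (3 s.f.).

r₁ = 69910 + 17870 = 87780 km = 8.7780×10⁷ m.
r₂ = 69910 + 396800 = 466710 km = 4.6671×10⁸ m.
Transfer ellipse a_t = (r₁ + r₂)/2 = 2.772×10⁸ m.
At r₁: circular v_c1 = √(μ/r₁) = 37990 m/s; transfer-perijove v_p = √[μ(2/r₁ − 1/a_t)] = 49290 m/s.
Δv₁ = v_p − v_c1 = 11300 m/s.
At r₂: circular v_c2 = √(μ/r₂) = 16480 m/s; transfer-apojove v_a = √[μ(2/r₂ − 1/a_t)] = 9271 m/s.
Δv₂ = v_c2 − v_a = 7205 m/s.
Total Δv = Δv₁ + Δv₂ = 18510 m/s = 18.51 km/s.

Δv_total ≈ 18.5 km/s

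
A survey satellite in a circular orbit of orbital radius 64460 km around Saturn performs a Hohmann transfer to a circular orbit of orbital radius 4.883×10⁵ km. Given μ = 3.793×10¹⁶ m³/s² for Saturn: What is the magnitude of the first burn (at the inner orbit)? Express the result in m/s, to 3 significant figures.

r₁ = 64460 km = 6.446×10⁷ m.
r₂ = 4.883×10⁵ km = 4.883×10⁸ m.
Transfer ellipse a_t = (r₁ + r₂)/2 = 2.764×10⁸ m.
At r₁: circular v_c1 = √(μ/r₁) = 24260 m/s; transfer-perikrone v_p = √[μ(2/r₁ − 1/a_t)] = 32240 m/s.
Δv₁ = v_p − v_c1 = 7986 m/s.

Δv ≈ 7990 m/s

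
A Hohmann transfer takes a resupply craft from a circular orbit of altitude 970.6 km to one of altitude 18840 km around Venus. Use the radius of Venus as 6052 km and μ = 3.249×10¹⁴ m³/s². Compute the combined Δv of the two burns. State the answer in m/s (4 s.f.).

Δv_total ≈ 2910 m/s

r₁ = 6052 + 970.6 = 7022.6 km = 7.0226×10⁶ m.
r₂ = 6052 + 18840 = 24892 km = 2.4892×10⁷ m.
Transfer ellipse a_t = (r₁ + r₂)/2 = 1.596×10⁷ m.
At r₁: circular v_c1 = √(μ/r₁) = 6802 m/s; transfer-periapsis v_p = √[μ(2/r₁ − 1/a_t)] = 8495 m/s.
Δv₁ = v_p − v_c1 = 1693 m/s.
At r₂: circular v_c2 = √(μ/r₂) = 3613 m/s; transfer-apoapsis v_a = √[μ(2/r₂ − 1/a_t)] = 2397 m/s.
Δv₂ = v_c2 − v_a = 1216 m/s.
Total Δv = Δv₁ + Δv₂ = 2910 m/s.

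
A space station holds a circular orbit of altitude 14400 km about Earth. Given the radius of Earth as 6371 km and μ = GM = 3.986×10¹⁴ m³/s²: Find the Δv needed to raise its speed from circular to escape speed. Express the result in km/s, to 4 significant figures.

Δv ≈ 1.815 km/s

r = 6371 + 14400 = 20771 km = 2.0771×10⁷ m.
Circular speed v_c = √(μ/r) = 4381 m/s.
Escape speed v_esc = √(2μ/r) = √2 × v_c = 6195 m/s.
Δv = v_esc − v_c = 1815 m/s = 1.815 km/s.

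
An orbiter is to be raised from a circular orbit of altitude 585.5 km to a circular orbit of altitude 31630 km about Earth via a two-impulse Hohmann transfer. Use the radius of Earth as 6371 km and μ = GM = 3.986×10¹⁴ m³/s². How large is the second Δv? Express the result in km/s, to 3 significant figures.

Δv ≈ 1.44 km/s

r₁ = 6371 + 585.5 = 6956.5 km = 6.9565×10⁶ m.
r₂ = 6371 + 31630 = 38001 km = 3.8001×10⁷ m.
Transfer ellipse a_t = (r₁ + r₂)/2 = 2.248×10⁷ m.
At r₁: circular v_c1 = √(μ/r₁) = 7570 m/s; transfer-perigee v_p = √[μ(2/r₁ − 1/a_t)] = 9842 m/s.
At r₂: circular v_c2 = √(μ/r₂) = 3239 m/s; transfer-apogee v_a = √[μ(2/r₂ − 1/a_t)] = 1802 m/s.
Δv₂ = v_c2 − v_a = 1437 m/s.
= 1.437 km/s.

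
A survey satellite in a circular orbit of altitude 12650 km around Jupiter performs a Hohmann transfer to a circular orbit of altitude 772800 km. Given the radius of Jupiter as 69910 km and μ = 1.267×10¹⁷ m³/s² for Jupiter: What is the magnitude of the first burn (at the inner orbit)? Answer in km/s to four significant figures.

Δv ≈ 13.70 km/s

r₁ = 69910 + 12650 = 82560 km = 8.2560×10⁷ m.
r₂ = 69910 + 772800 = 842710 km = 8.4271×10⁸ m.
Transfer ellipse a_t = (r₁ + r₂)/2 = 4.626×10⁸ m.
At r₁: circular v_c1 = √(μ/r₁) = 39170 m/s; transfer-perijove v_p = √[μ(2/r₁ − 1/a_t)] = 52870 m/s.
Δv₁ = v_p − v_c1 = 13700 m/s.
= 13.70 km/s.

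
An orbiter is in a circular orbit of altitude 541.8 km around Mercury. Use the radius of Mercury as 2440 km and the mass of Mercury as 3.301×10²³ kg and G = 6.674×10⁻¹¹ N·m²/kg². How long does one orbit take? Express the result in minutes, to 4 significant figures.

T ≈ 114.9 minutes

μ = GM = 6.674×10⁻¹¹ × 3.301×10²³ = 2.203×10¹³ m³/s².
r = 2440 + 541.8 = 2981.8 km = 2.9818×10⁶ m.
Kepler's third law: T = 2π√(r³/μ) = 2π√((2.982×10⁶)³ / 2.203×10¹³).
r³/μ = 1.203×10⁶ s², so T = 2π × 1.097×10³ = 6.893×10³ s.
Converting: 6.893×10³ s ÷ 60.00 = 114.9 minutes.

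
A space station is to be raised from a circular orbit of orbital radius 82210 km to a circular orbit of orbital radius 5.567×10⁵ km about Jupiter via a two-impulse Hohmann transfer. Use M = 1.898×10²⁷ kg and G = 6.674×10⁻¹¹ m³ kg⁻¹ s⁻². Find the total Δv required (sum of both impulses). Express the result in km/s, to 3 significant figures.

μ = GM = 6.674×10⁻¹¹ × 1.898×10²⁷ = 1.267×10¹⁷ m³/s².
r₁ = 82210 km = 8.221×10⁷ m.
r₂ = 5.567×10⁵ km = 5.567×10⁸ m.
Transfer ellipse a_t = (r₁ + r₂)/2 = 3.195×10⁸ m.
At r₁: circular v_c1 = √(μ/r₁) = 39250 m/s; transfer-perijove v_p = √[μ(2/r₁ − 1/a_t)] = 51820 m/s.
Δv₁ = v_p − v_c1 = 12560 m/s.
At r₂: circular v_c2 = √(μ/r₂) = 15080 m/s; transfer-apojove v_a = √[μ(2/r₂ − 1/a_t)] = 7652 m/s.
Δv₂ = v_c2 − v_a = 7432 m/s.
Total Δv = Δv₁ + Δv₂ = 20000 m/s = 20.00 km/s.

Δv_total ≈ 20.0 km/s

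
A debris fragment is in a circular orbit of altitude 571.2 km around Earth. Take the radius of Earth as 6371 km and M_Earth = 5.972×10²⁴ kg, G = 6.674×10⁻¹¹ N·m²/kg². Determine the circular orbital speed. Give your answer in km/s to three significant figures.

μ = GM = 6.674×10⁻¹¹ × 5.972×10²⁴ = 3.986×10¹⁴ m³/s².
r = 6371 + 571.2 = 6942.2 km = 6.9422×10⁶ m.
For a circular orbit v = √(μ/r) = √(3.986×10¹⁴ / 6.942×10⁶) = √(5.741×10⁷) = 7577 m/s.
That is 7.577 km/s.

v ≈ 7.58 km/s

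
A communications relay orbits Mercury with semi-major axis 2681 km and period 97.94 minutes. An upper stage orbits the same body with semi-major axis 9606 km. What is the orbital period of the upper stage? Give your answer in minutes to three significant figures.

Kepler's third law: T² ∝ a³, so T₂ = T₁ (a₂/a₁)^(3/2).
a₂/a₁ = 3.583, (a₂/a₁)^(3/2) = 6.782.
T₂ = 97.94 × 6.782 = 664.2 minutes.

T₂ ≈ 664 minutes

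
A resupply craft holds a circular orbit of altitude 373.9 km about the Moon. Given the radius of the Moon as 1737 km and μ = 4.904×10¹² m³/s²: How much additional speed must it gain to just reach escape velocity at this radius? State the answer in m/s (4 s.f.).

r = 1737 + 373.9 = 2110.9 km = 2.1109×10⁶ m.
Circular speed v_c = √(μ/r) = 1524 m/s.
Escape speed v_esc = √(2μ/r) = √2 × v_c = 2156 m/s.
Δv = v_esc − v_c = 631.3 m/s.

Δv ≈ 631.3 m/s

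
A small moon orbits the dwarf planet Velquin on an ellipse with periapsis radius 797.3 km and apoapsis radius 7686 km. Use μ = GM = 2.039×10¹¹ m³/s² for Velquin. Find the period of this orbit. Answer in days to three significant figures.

Semi-major axis a = (r_p + r_a)/2 = (797.30 + 7686.0)/2 = 4241.6 km = 4.242×10⁶ m.
By Kepler's third law T = 2π√(a³/μ) = 2π × 1.935×10⁴ = 1.216×10⁵ s.
= 1.407 days.

T ≈ 1.41 days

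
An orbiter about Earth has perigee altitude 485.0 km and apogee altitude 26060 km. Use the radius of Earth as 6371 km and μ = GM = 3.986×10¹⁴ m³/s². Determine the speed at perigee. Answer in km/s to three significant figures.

r_p = 6371 + 485.0 = 6856.0 km = 6.8560×10⁶ m.
r_a = 6371 + 26060 = 32431 km = 3.2431×10⁷ m.
Semi-major axis a = (r_p + r_a)/2 = 19644 km = 1.964×10⁷ m.
Vis-viva: v² = μ(2/r − 1/a) = 3.986×10¹⁴ × (2.917×10⁻⁷ − 5.091×10⁻⁸) = 9.599×10⁷ m²/s².
v = 9797 m/s = 9.797 km/s.

v ≈ 9.80 km/s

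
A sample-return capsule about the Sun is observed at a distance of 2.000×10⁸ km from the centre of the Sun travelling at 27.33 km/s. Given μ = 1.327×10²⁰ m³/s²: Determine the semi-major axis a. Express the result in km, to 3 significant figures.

a ≈ 2.29×10⁸ km

r = 2.000×10¹¹ m.
Specific orbital energy ε = v²/2 − μ/r = (27330)²/2 − 1.327×10²⁰/2.000×10¹¹ = -2.900×10⁸ J/kg.
Since ε = −μ/(2a), a = −μ/(2ε) = 2.288×10¹¹ m = 2.2877×10⁸ km.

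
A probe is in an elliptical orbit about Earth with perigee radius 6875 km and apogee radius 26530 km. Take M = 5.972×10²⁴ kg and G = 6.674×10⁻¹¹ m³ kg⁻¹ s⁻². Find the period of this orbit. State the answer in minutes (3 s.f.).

μ = GM = 6.674×10⁻¹¹ × 5.972×10²⁴ = 3.986×10¹⁴ m³/s².
Semi-major axis a = (r_p + r_a)/2 = (6875.0 + 26530)/2 = 16702 km = 1.670×10⁷ m.
By Kepler's third law T = 2π√(a³/μ) = 2π × 3.419×10³ = 2.148×10⁴ s.
= 358.1 minutes.

T ≈ 358 minutes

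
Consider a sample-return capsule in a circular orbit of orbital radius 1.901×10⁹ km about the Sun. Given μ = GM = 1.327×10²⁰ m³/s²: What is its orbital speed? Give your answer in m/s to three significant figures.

v ≈ 8350 m/s

r = 1.901×10⁹ km = 1.901×10¹² m.
For a circular orbit v = √(μ/r) = √(1.327×10²⁰ / 1.901×10¹²) = √(6.981×10⁷) = 8355 m/s.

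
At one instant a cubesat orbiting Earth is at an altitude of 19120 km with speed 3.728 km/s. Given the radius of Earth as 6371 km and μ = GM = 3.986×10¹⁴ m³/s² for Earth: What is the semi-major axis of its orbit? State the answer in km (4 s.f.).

a ≈ 22940 km

r = 6371 + 19120 = 25491 km = 2.549×10⁷ m.
Vis-viva rearranged: 1/a = 2/r − v²/μ = 7.846×10⁻⁸ − 3.487×10⁻⁸ = 4.359×10⁻⁸ m⁻¹.
a = 2.294×10⁷ m = 22940 km.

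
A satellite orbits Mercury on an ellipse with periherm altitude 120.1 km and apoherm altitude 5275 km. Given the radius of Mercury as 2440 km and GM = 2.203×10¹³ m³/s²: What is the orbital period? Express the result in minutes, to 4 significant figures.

T ≈ 259.8 minutes

r_p = 2440 + 120.1 = 2560.1 km = 2.5601×10⁶ m.
r_a = 2440 + 5275 = 7715.0 km = 7.7150×10⁶ m.
Semi-major axis a = (r_p + r_a)/2 = (2560.1 + 7715.0)/2 = 5137.6 km = 5.138×10⁶ m.
By Kepler's third law T = 2π√(a³/μ) = 2π × 2.481×10³ = 1.559×10⁴ s.
= 259.8 minutes.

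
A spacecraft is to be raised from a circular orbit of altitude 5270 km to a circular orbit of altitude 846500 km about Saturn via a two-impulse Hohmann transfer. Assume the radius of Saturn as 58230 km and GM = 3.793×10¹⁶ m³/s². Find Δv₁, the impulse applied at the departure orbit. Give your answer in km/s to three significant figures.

Δv ≈ 8.97 km/s

r₁ = 58230 + 5270 = 63500 km = 6.3500×10⁷ m.
r₂ = 58230 + 846500 = 904730 km = 9.0473×10⁸ m.
Transfer ellipse a_t = (r₁ + r₂)/2 = 4.841×10⁸ m.
At r₁: circular v_c1 = √(μ/r₁) = 24440 m/s; transfer-perikrone v_p = √[μ(2/r₁ − 1/a_t)] = 33410 m/s.
Δv₁ = v_p − v_c1 = 8971 m/s.
= 8.971 km/s.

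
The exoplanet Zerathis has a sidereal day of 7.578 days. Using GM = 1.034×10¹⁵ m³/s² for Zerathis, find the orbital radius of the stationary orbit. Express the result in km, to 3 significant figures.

r_sync ≈ 2.24×10⁵ km

T = 7.578 days = 6.547×10⁵ s.
A synchronous orbit has period T, so by Kepler's third law a = (μT²/4π²)^(1/3).
μT²/4π² = 1.034×10¹⁵ × (6.547×10⁵)² / 39.48 = 1.123×10²⁵ m³.
a = 2.239×10⁸ m = 2.2392×10⁵ km.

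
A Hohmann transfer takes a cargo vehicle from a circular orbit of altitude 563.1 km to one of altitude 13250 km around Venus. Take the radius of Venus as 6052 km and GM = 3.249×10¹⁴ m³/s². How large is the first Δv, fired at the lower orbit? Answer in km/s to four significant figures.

Δv ≈ 1.545 km/s

r₁ = 6052 + 563.1 = 6615.1 km = 6.6151×10⁶ m.
r₂ = 6052 + 13250 = 19302 km = 1.9302×10⁷ m.
Transfer ellipse a_t = (r₁ + r₂)/2 = 1.296×10⁷ m.
At r₁: circular v_c1 = √(μ/r₁) = 7008 m/s; transfer-periapsis v_p = √[μ(2/r₁ − 1/a_t)] = 8553 m/s.
Δv₁ = v_p − v_c1 = 1545 m/s.
= 1.545 km/s.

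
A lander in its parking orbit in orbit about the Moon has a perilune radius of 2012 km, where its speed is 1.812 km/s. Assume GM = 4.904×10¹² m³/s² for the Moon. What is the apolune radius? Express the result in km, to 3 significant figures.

r_p = 2.012×10⁶ m.
Specific energy ε = v²/2 − μ/r = -7.957×10⁵ J/kg, so a = −μ/(2ε) = 3.082×10⁶ m.
The apsides satisfy r_p + r_a = 2a, so the apolune radius is 2a − r_p = 4.151×10⁶ m = 4151.1 km.

apolune radius ≈ 4150 km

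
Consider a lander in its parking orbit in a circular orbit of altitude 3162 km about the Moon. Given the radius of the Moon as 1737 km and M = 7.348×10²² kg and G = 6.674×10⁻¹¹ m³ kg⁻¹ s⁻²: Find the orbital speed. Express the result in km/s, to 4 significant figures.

v ≈ 1.001 km/s

μ = GM = 6.674×10⁻¹¹ × 7.348×10²² = 4.904×10¹² m³/s².
r = 1737 + 3162 = 4899.0 km = 4.8990×10⁶ m.
For a circular orbit v = √(μ/r) = √(4.904×10¹² / 4.899×10⁶) = √(1.001×10⁶) = 1001 m/s.
That is 1.001 km/s.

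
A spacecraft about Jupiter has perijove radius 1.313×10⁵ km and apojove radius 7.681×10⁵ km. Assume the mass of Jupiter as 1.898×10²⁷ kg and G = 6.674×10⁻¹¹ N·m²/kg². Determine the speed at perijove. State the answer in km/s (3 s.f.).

μ = GM = 6.674×10⁻¹¹ × 1.898×10²⁷ = 1.267×10¹⁷ m³/s².
Semi-major axis a = (r_p + r_a)/2 = 4.4970×10⁵ km = 4.497×10⁸ m.
Vis-viva: v² = μ(2/r − 1/a) = 1.267×10¹⁷ × (1.523×10⁻⁸ − 2.224×10⁻⁹) = 1.648×10⁹ m²/s².
v = 40590 m/s = 40.59 km/s.

v ≈ 40.6 km/s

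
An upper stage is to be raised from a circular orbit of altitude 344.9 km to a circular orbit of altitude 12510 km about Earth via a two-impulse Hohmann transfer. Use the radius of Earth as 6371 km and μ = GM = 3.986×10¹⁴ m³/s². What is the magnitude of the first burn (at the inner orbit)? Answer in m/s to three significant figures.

r₁ = 6371 + 344.9 = 6715.9 km = 6.7159×10⁶ m.
r₂ = 6371 + 12510 = 18881 km = 1.8881×10⁷ m.
Transfer ellipse a_t = (r₁ + r₂)/2 = 1.280×10⁷ m.
At r₁: circular v_c1 = √(μ/r₁) = 7704 m/s; transfer-perigee v_p = √[μ(2/r₁ − 1/a_t)] = 9357 m/s.
Δv₁ = v_p − v_c1 = 1653 m/s.

Δv ≈ 1650 m/s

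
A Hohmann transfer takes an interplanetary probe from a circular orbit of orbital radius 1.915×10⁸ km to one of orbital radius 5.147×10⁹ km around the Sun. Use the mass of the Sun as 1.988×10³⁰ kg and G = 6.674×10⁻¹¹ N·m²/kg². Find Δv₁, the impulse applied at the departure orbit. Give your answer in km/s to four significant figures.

Δv ≈ 10.23 km/s

μ = GM = 6.674×10⁻¹¹ × 1.988×10³⁰ = 1.327×10²⁰ m³/s².
r₁ = 1.915×10⁸ km = 1.915×10¹¹ m.
r₂ = 5.147×10⁹ km = 5.147×10¹² m.
Transfer ellipse a_t = (r₁ + r₂)/2 = 2.669×10¹² m.
At r₁: circular v_c1 = √(μ/r₁) = 26320 m/s; transfer-perihelion v_p = √[μ(2/r₁ − 1/a_t)] = 36550 m/s.
Δv₁ = v_p − v_c1 = 10230 m/s.
= 10.23 km/s.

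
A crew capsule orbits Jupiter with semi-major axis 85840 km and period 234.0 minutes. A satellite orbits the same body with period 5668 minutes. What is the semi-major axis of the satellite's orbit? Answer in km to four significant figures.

Kepler's third law: a³ ∝ T², so a₂ = a₁ (T₂/T₁)^(2/3).
T₂/T₁ = 24.22, (T₂/T₁)^(2/3) = 8.372.
a₂ = 85840 × 8.372 = 7.186×10⁵ km.

a₂ ≈ 7.186×10⁵ km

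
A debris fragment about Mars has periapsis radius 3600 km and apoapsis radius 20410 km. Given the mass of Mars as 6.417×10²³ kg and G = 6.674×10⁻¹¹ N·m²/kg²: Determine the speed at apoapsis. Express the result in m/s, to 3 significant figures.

μ = GM = 6.674×10⁻¹¹ × 6.417×10²³ = 4.283×10¹³ m³/s².
Semi-major axis a = (r_p + r_a)/2 = 12005 km = 1.200×10⁷ m.
Vis-viva: v² = μ(2/r − 1/a) = 4.283×10¹³ × (9.799×10⁻⁸ − 8.330×10⁻⁸) = 6.292×10⁵ m²/s².
v = 793.2 m/s.

v ≈ 793 m/s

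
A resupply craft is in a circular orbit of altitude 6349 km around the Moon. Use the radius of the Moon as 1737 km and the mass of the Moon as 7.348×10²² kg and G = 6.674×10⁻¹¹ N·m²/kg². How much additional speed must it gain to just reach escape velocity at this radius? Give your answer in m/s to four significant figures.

Δv ≈ 322.6 m/s

μ = GM = 6.674×10⁻¹¹ × 7.348×10²² = 4.904×10¹² m³/s².
r = 1737 + 6349 = 8086.0 km = 8.0860×10⁶ m.
Circular speed v_c = √(μ/r) = 778.8 m/s.
Escape speed v_esc = √(2μ/r) = √2 × v_c = 1101 m/s.
Δv = v_esc − v_c = 322.6 m/s.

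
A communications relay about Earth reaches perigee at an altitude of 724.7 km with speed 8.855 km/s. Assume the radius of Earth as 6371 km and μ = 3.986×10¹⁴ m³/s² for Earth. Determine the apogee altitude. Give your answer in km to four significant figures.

r_p = 6371 + 724.7 = 7095.7 km = 7.096×10⁶ m.
Specific energy ε = v²/2 − μ/r = -1.697×10⁷ J/kg, so a = −μ/(2ε) = 1.174×10⁷ m.
The apsides satisfy r_p + r_a = 2a, so the apogee radius is 2a − r_p = 1.639×10⁷ m = 16394 km.
Apogee altitude = 16394 − 6371 = 10023 km.

apogee altitude ≈ 10020 km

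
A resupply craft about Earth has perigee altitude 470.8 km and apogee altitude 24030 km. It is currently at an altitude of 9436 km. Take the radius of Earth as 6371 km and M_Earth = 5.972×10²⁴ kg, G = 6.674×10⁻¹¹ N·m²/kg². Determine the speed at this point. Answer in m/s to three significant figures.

v ≈ 5390 m/s

μ = GM = 6.674×10⁻¹¹ × 5.972×10²⁴ = 3.986×10¹⁴ m³/s².
r_p = 6371 + 470.8 = 6841.8 km = 6.8418×10⁶ m.
r_a = 6371 + 24030 = 30401 km = 3.0401×10⁷ m.
r = 6371 + 9436 = 15807 km = 1.581×10⁷ m.
Semi-major axis a = (r_p + r_a)/2 = 18621 km = 1.862×10⁷ m.
Vis-viva: v² = μ(2/r − 1/a) = 3.986×10¹⁴ × (1.265×10⁻⁷ − 5.370×10⁻⁸) = 2.903×10⁷ m²/s².
v = 5388 m/s.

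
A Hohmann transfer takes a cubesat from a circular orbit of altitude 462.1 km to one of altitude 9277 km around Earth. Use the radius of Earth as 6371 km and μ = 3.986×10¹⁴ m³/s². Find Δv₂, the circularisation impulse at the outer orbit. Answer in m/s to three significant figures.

Δv ≈ 1110 m/s

r₁ = 6371 + 462.1 = 6833.1 km = 6.8331×10⁶ m.
r₂ = 6371 + 9277 = 15648 km = 1.5648×10⁷ m.
Transfer ellipse a_t = (r₁ + r₂)/2 = 1.124×10⁷ m.
At r₁: circular v_c1 = √(μ/r₁) = 7638 m/s; transfer-perigee v_p = √[μ(2/r₁ − 1/a_t)] = 9011 m/s.
At r₂: circular v_c2 = √(μ/r₂) = 5047 m/s; transfer-apogee v_a = √[μ(2/r₂ − 1/a_t)] = 3935 m/s.
Δv₂ = v_c2 − v_a = 1112 m/s.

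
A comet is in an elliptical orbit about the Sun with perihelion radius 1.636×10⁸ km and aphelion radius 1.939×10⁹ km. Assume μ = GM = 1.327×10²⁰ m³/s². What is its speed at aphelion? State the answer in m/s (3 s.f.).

v ≈ 3260 m/s

Semi-major axis a = (r_p + r_a)/2 = 1.0513×10⁹ km = 1.051×10¹² m.
Vis-viva: v² = μ(2/r − 1/a) = 1.327×10²⁰ × (1.031×10⁻¹² − 9.512×10⁻¹³) = 1.065×10⁷ m²/s².
v = 3263 m/s.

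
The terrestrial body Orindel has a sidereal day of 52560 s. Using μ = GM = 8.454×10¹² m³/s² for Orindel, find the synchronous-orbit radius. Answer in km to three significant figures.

r_sync ≈ 8390 km

A synchronous orbit has period T, so by Kepler's third law a = (μT²/4π²)^(1/3).
μT²/4π² = 8.454×10¹² × (5.256×10⁴)² / 39.48 = 5.916×10²⁰ m³.
a = 8.395×10⁶ m = 8394.7 km.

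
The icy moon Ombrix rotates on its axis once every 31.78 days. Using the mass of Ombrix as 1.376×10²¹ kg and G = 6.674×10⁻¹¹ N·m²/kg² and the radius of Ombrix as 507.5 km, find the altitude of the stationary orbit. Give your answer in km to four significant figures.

h_sync ≈ 25470 km

μ = GM = 6.674×10⁻¹¹ × 1.376×10²¹ = 9.183×10¹⁰ m³/s².
T = 31.78 days = 2.746×10⁶ s.
A synchronous orbit has period T, so by Kepler's third law a = (μT²/4π²)^(1/3).
μT²/4π² = 9.183×10¹⁰ × (2.746×10⁶)² / 39.48 = 1.754×10²² m³.
a = 2.598×10⁷ m = 25981 km.
Altitude h = a − R = 25981 − 507.5 = 25474 km.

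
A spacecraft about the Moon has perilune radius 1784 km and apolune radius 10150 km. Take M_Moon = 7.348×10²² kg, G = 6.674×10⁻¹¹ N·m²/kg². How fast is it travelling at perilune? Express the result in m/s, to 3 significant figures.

v ≈ 2160 m/s

μ = GM = 6.674×10⁻¹¹ × 7.348×10²² = 4.904×10¹² m³/s².
Semi-major axis a = (r_p + r_a)/2 = 5967.0 km = 5.967×10⁶ m.
Vis-viva: v² = μ(2/r − 1/a) = 4.904×10¹² × (1.121×10⁻⁶ − 1.676×10⁻⁷) = 4.676×10⁶ m²/s².
v = 2162 m/s.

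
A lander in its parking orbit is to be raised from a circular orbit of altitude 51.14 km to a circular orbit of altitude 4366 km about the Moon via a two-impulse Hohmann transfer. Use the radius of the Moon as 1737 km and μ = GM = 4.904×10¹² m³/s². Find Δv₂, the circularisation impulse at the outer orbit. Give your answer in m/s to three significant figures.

Δv ≈ 293 m/s

r₁ = 1737 + 51.14 = 1788.1 km = 1.7881×10⁶ m.
r₂ = 1737 + 4366 = 6103.0 km = 6.1030×10⁶ m.
Transfer ellipse a_t = (r₁ + r₂)/2 = 3.946×10⁶ m.
At r₁: circular v_c1 = √(μ/r₁) = 1656 m/s; transfer-perilune v_p = √[μ(2/r₁ − 1/a_t)] = 2060 m/s.
At r₂: circular v_c2 = √(μ/r₂) = 896.4 m/s; transfer-apolune v_a = √[μ(2/r₂ − 1/a_t)] = 603.5 m/s.
Δv₂ = v_c2 − v_a = 292.9 m/s.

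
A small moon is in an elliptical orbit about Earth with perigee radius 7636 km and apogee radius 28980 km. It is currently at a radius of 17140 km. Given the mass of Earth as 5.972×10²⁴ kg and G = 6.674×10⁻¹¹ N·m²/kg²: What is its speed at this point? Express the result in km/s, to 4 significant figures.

μ = GM = 6.674×10⁻¹¹ × 5.972×10²⁴ = 3.986×10¹⁴ m³/s².
Semi-major axis a = (r_p + r_a)/2 = 18308 km = 1.831×10⁷ m.
Vis-viva: v² = μ(2/r − 1/a) = 3.986×10¹⁴ × (1.167×10⁻⁷ − 5.462×10⁻⁸) = 2.474×10⁷ m²/s².
v = 4974 m/s = 4.974 km/s.

v ≈ 4.974 km/s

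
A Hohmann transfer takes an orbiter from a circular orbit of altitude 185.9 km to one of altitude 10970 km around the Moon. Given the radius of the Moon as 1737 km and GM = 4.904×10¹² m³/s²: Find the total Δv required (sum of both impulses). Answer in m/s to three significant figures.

Δv_total ≈ 811 m/s

r₁ = 1737 + 185.9 = 1922.9 km = 1.9229×10⁶ m.
r₂ = 1737 + 10970 = 12707 km = 1.2707×10⁷ m.
Transfer ellipse a_t = (r₁ + r₂)/2 = 7.315×10⁶ m.
At r₁: circular v_c1 = √(μ/r₁) = 1597 m/s; transfer-perilune v_p = √[μ(2/r₁ − 1/a_t)] = 2105 m/s.
Δv₁ = v_p − v_c1 = 507.8 m/s.
At r₂: circular v_c2 = √(μ/r₂) = 621.2 m/s; transfer-apolune v_a = √[μ(2/r₂ − 1/a_t)] = 318.5 m/s.
Δv₂ = v_c2 − v_a = 302.7 m/s.
Total Δv = Δv₁ + Δv₂ = 810.6 m/s.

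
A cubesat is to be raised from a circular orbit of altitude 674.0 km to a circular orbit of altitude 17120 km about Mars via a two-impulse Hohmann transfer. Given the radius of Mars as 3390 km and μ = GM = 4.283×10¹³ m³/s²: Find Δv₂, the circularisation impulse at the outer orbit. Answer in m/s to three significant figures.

Δv ≈ 614 m/s

r₁ = 3390 + 674.0 = 4064.0 km = 4.0640×10⁶ m.
r₂ = 3390 + 17120 = 20510 km = 2.0510×10⁷ m.
Transfer ellipse a_t = (r₁ + r₂)/2 = 1.229×10⁷ m.
At r₁: circular v_c1 = √(μ/r₁) = 3246 m/s; transfer-periapsis v_p = √[μ(2/r₁ − 1/a_t)] = 4194 m/s.
At r₂: circular v_c2 = √(μ/r₂) = 1445 m/s; transfer-apoapsis v_a = √[μ(2/r₂ − 1/a_t)] = 831.1 m/s.
Δv₂ = v_c2 − v_a = 614.0 m/s.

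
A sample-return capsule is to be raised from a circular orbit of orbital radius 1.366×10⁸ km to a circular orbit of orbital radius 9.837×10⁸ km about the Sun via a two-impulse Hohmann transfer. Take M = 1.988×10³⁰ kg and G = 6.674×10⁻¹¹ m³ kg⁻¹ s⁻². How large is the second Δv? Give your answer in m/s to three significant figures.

Δv ≈ 5880 m/s

μ = GM = 6.674×10⁻¹¹ × 1.988×10³⁰ = 1.327×10²⁰ m³/s².
r₁ = 1.366×10⁸ km = 1.366×10¹¹ m.
r₂ = 9.837×10⁸ km = 9.837×10¹¹ m.
Transfer ellipse a_t = (r₁ + r₂)/2 = 5.602×10¹¹ m.
At r₁: circular v_c1 = √(μ/r₁) = 31170 m/s; transfer-perihelion v_p = √[μ(2/r₁ − 1/a_t)] = 41300 m/s.
At r₂: circular v_c2 = √(μ/r₂) = 11610 m/s; transfer-aphelion v_a = √[μ(2/r₂ − 1/a_t)] = 5735 m/s.
Δv₂ = v_c2 − v_a = 5879 m/s.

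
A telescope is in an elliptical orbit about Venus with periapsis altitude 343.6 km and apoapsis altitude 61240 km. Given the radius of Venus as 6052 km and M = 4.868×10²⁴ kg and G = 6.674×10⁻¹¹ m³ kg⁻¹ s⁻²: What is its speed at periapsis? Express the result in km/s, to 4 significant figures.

v ≈ 9.632 km/s

μ = GM = 6.674×10⁻¹¹ × 4.868×10²⁴ = 3.249×10¹⁴ m³/s².
r_p = 6052 + 343.6 = 6395.6 km = 6.3956×10⁶ m.
r_a = 6052 + 61240 = 67292 km = 6.7292×10⁷ m.
Semi-major axis a = (r_p + r_a)/2 = 36844 km = 3.684×10⁷ m.
Vis-viva: v² = μ(2/r − 1/a) = 3.249×10¹⁴ × (3.127×10⁻⁷ − 2.714×10⁻⁸) = 9.278×10⁷ m²/s².
v = 9632 m/s = 9.632 km/s.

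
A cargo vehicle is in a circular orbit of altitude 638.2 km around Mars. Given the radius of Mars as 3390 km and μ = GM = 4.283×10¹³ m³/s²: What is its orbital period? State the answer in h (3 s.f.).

r = 3390 + 638.2 = 4028.2 km = 4.0282×10⁶ m.
Kepler's third law: T = 2π√(r³/μ) = 2π√((4.028×10⁶)³ / 4.283×10¹³).
r³/μ = 1.526×10⁶ s², so T = 2π × 1.235×10³ = 7.762×10³ s.
Converting: 7.762×10³ s ÷ 3600 = 2.156 h.

T ≈ 2.16 h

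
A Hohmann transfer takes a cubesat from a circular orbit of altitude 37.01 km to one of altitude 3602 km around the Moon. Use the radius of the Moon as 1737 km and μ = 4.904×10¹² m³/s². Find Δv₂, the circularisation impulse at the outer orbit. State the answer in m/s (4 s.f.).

Δv ≈ 281.5 m/s

r₁ = 1737 + 37.01 = 1774.0 km = 1.7740×10⁶ m.
r₂ = 1737 + 3602 = 5339.0 km = 5.3390×10⁶ m.
Transfer ellipse a_t = (r₁ + r₂)/2 = 3.557×10⁶ m.
At r₁: circular v_c1 = √(μ/r₁) = 1663 m/s; transfer-perilune v_p = √[μ(2/r₁ − 1/a_t)] = 2037 m/s.
At r₂: circular v_c2 = √(μ/r₂) = 958.4 m/s; transfer-apolune v_a = √[μ(2/r₂ − 1/a_t)] = 676.9 m/s.
Δv₂ = v_c2 − v_a = 281.5 m/s.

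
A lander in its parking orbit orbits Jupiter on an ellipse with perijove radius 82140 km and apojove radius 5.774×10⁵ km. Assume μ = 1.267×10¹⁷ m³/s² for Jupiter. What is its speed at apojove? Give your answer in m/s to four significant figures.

v ≈ 7393 m/s

Semi-major axis a = (r_p + r_a)/2 = 3.2977×10⁵ km = 3.298×10⁸ m.
Vis-viva: v² = μ(2/r − 1/a) = 1.267×10¹⁷ × (3.464×10⁻⁹ − 3.032×10⁻⁹) = 5.466×10⁷ m²/s².
v = 7393 m/s.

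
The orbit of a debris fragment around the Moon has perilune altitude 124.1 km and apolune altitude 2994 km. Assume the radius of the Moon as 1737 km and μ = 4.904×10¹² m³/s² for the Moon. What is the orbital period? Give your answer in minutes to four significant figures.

T ≈ 283.0 minutes

r_p = 1737 + 124.1 = 1861.1 km = 1.8611×10⁶ m.
r_a = 1737 + 2994 = 4731.0 km = 4.7310×10⁶ m.
Semi-major axis a = (r_p + r_a)/2 = (1861.1 + 4731.0)/2 = 3296.1 km = 3.296×10⁶ m.
By Kepler's third law T = 2π√(a³/μ) = 2π × 2.702×10³ = 1.698×10⁴ s.
= 283.0 minutes.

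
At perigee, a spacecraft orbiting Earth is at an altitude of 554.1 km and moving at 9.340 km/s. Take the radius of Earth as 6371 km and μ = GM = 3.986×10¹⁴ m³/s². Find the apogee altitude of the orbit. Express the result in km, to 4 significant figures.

r_p = 6371 + 554.1 = 6925.1 km = 6.925×10⁶ m.
Specific energy ε = v²/2 − μ/r = -1.394×10⁷ J/kg, so a = −μ/(2ε) = 1.430×10⁷ m.
The apsides satisfy r_p + r_a = 2a, so the apogee radius is 2a − r_p = 2.167×10⁷ m = 21667 km.
Apogee altitude = 21667 − 6371 = 15296 km.

apogee altitude ≈ 15300 km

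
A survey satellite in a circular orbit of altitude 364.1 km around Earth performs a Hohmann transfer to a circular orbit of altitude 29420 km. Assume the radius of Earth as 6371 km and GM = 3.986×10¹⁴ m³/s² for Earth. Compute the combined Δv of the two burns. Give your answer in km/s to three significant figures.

Δv_total ≈ 3.75 km/s

r₁ = 6371 + 364.1 = 6735.1 km = 6.7351×10⁶ m.
r₂ = 6371 + 29420 = 35791 km = 3.5791×10⁷ m.
Transfer ellipse a_t = (r₁ + r₂)/2 = 2.126×10⁷ m.
At r₁: circular v_c1 = √(μ/r₁) = 7693 m/s; transfer-perigee v_p = √[μ(2/r₁ − 1/a_t)] = 9981 m/s.
Δv₁ = v_p − v_c1 = 2288 m/s.
At r₂: circular v_c2 = √(μ/r₂) = 3337 m/s; transfer-apogee v_a = √[μ(2/r₂ − 1/a_t)] = 1878 m/s.
Δv₂ = v_c2 − v_a = 1459 m/s.
Total Δv = Δv₁ + Δv₂ = 3747 m/s = 3.747 km/s.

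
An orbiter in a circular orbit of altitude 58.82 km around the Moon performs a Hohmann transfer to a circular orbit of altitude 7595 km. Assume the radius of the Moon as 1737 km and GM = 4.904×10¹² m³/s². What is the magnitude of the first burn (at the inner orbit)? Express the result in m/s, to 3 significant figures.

r₁ = 1737 + 58.82 = 1795.8 km = 1.7958×10⁶ m.
r₂ = 1737 + 7595 = 9332.0 km = 9.3320×10⁶ m.
Transfer ellipse a_t = (r₁ + r₂)/2 = 5.564×10⁶ m.
At r₁: circular v_c1 = √(μ/r₁) = 1653 m/s; transfer-perilune v_p = √[μ(2/r₁ − 1/a_t)] = 2140 m/s.
Δv₁ = v_p − v_c1 = 487.6 m/s.

Δv ≈ 488 m/s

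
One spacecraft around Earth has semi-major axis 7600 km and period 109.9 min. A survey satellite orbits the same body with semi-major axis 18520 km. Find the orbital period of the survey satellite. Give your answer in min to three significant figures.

T₂ ≈ 418 min

Kepler's third law: T² ∝ a³, so T₂ = T₁ (a₂/a₁)^(3/2).
a₂/a₁ = 2.437, (a₂/a₁)^(3/2) = 3.804.
T₂ = 109.9 × 3.804 = 418.1 min.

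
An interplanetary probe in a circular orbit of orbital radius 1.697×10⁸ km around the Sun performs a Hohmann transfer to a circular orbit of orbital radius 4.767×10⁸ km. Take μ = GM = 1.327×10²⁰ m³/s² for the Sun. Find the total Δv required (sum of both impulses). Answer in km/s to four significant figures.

Δv_total ≈ 10.59 km/s

r₁ = 1.697×10⁸ km = 1.697×10¹¹ m.
r₂ = 4.767×10⁸ km = 4.767×10¹¹ m.
Transfer ellipse a_t = (r₁ + r₂)/2 = 3.232×10¹¹ m.
At r₁: circular v_c1 = √(μ/r₁) = 27960 m/s; transfer-perihelion v_p = √[μ(2/r₁ − 1/a_t)] = 33960 m/s.
Δv₁ = v_p − v_c1 = 5997 m/s.
At r₂: circular v_c2 = √(μ/r₂) = 16680 m/s; transfer-aphelion v_a = √[μ(2/r₂ − 1/a_t)] = 12090 m/s.
Δv₂ = v_c2 − v_a = 4595 m/s.
Total Δv = Δv₁ + Δv₂ = 10590 m/s = 10.59 km/s.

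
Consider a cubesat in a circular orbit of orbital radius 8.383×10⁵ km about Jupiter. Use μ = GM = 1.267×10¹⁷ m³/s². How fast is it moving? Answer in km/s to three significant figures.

r = 8.383×10⁵ km = 8.383×10⁸ m.
For a circular orbit v = √(μ/r) = √(1.267×10¹⁷ / 8.383×10⁸) = √(1.511×10⁸) = 12290 m/s.
That is 12.29 km/s.

v ≈ 12.3 km/s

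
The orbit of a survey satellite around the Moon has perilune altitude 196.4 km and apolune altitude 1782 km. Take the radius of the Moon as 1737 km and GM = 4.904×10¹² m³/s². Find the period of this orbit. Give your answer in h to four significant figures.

r_p = 1737 + 196.4 = 1933.4 km = 1.9334×10⁶ m.
r_a = 1737 + 1782 = 3519.0 km = 3.5190×10⁶ m.
Semi-major axis a = (r_p + r_a)/2 = (1933.4 + 3519.0)/2 = 2726.2 km = 2.726×10⁶ m.
By Kepler's third law T = 2π√(a³/μ) = 2π × 2.033×10³ = 1.277×10⁴ s.
= 3.548 h.

T ≈ 3.548 h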